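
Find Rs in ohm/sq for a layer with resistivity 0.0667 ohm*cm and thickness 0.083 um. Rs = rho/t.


Step 1: Convert thickness to cm: t = 0.083 um = 8.3000e-06 cm
Step 2: Rs = rho / t = 0.0667 / 8.3000e-06
Step 3: Rs = 8036.1 ohm/sq

8036.1


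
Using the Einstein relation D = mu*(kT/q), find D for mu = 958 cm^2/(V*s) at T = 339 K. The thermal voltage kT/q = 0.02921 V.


Step 1: D = mu * (kT/q)
Step 2: D = 958 * 0.02921
Step 3: D = 27.98 cm^2/s

27.98


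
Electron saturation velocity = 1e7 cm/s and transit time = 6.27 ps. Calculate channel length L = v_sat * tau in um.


Step 1: tau in seconds = 6.27 ps * 1e-12 = 6.2700e-12 s
Step 2: L = v_sat * tau = 1e7 * 6.2700e-12 = 6.2700e-05 cm
Step 3: L in um = 6.2700e-05 * 1e4 = 0.627 um

0.627


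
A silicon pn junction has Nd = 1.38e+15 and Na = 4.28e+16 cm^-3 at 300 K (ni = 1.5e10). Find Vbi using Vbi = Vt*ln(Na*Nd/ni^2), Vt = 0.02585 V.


Step 1: Compute Na*Nd/ni^2 = 4.28e+16 * 1.38e+15 / (1.5e10)^2 = 2.6251e+11
Step 2: ln(2.6251e+11) = 26.2936
Step 3: Vbi = 0.02585 * 26.2936 = 0.68 V

0.68


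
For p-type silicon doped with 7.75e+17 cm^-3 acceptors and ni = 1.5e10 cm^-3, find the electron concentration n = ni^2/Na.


Step 1: Majority hole concentration p ≈ Na = 7.75e+17 cm^-3
Step 2: n = ni^2 / Na = (1.5e10)^2 / 7.75e+17
Step 3: n = 2.90e+02 cm^-3

2.90e+02


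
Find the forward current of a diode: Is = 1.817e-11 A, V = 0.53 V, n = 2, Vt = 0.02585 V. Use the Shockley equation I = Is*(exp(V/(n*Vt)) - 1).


Step 1: V/(n*Vt) = 0.53/(2*0.02585) = 10.2515
Step 2: exp(10.2515) = 2.8325e+04
Step 3: I = 1.817e-11 * (2.8325e+04 - 1) = 5.15e-07 A

5.15e-07


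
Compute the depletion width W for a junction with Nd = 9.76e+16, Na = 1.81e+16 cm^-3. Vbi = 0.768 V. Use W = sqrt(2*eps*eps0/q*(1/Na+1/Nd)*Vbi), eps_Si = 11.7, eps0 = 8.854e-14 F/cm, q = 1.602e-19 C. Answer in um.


Step 1: 1/Na + 1/Nd = 1/1.81e+16 + 1/9.76e+16 = 6.54945e-17
Step 2: 2*eps*eps0/q = 2*11.7*8.854e-14/1.602e-19 = 1.293281e+07
Step 3: W^2 = 1.293281e+07 * 6.54945e-17 * 0.768 = 6.50517e-10
Step 4: W = sqrt(6.50517e-10) = 2.551e-05 cm = 0.2551 um

0.2551


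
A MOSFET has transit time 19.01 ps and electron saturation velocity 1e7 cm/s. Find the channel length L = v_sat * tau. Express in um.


Step 1: tau in seconds = 19.01 ps * 1e-12 = 1.9010e-11 s
Step 2: L = v_sat * tau = 1e7 * 1.9010e-11 = 1.9010e-04 cm
Step 3: L in um = 1.9010e-04 * 1e4 = 1.901 um

1.901


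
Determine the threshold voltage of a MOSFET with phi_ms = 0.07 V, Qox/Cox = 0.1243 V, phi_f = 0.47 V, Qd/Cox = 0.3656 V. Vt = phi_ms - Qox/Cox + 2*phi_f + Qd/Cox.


Step 1: Vt = phi_ms - Qox/Cox + 2*phi_f + Qd/Cox
Step 2: Vt = 0.07 - 0.1243 + 2*0.47 + 0.3656
Step 3: Vt = 0.07 - 0.1243 + 0.94 + 0.3656
Step 4: Vt = 1.2513 V

1.2513


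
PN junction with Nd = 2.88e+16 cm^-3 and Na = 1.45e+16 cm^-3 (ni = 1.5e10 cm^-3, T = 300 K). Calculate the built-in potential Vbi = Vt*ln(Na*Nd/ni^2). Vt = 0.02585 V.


Step 1: Compute Na*Nd/ni^2 = 1.45e+16 * 2.88e+16 / (1.5e10)^2 = 1.8560e+12
Step 2: ln(1.8560e+12) = 28.2494
Step 3: Vbi = 0.02585 * 28.2494 = 0.73 V

0.73


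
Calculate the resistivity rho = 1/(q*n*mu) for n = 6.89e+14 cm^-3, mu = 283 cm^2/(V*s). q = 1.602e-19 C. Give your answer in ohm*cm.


Step 1: sigma = q * n * mu = 1.602e-19 * 6.89e+14 * 283 = 3.12369e-02 S/cm
Step 2: rho = 1 / sigma = 1 / 3.12369e-02 = 32.01 ohm*cm

32.01


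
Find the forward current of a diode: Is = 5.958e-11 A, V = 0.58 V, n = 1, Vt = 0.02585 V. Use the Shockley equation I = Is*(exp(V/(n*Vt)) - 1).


Step 1: V/(n*Vt) = 0.58/(1*0.02585) = 22.4371
Step 2: exp(22.4371) = 5.5502e+09
Step 3: I = 5.958e-11 * (5.5502e+09 - 1) = 3.31e-01 A

3.31e-01


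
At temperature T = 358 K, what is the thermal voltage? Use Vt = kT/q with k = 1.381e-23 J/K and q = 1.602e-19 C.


Step 1: kT = 1.381e-23 * 358 = 4.94398e-21 J
Step 2: Vt = kT/q = 4.94398e-21 / 1.602e-19
Step 3: Vt = 0.03086 V

0.03086


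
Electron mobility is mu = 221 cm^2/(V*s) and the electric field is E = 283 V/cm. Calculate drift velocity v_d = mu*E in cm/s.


Step 1: v_d = mu * E
Step 2: v_d = 221 * 283 = 62543
Step 3: v_d = 6.25e+04 cm/s

6.25e+04


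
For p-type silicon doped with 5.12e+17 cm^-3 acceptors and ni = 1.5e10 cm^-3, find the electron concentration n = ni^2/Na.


Step 1: Majority hole concentration p ≈ Na = 5.12e+17 cm^-3
Step 2: n = ni^2 / Na = (1.5e10)^2 / 5.12e+17
Step 3: n = 4.39e+02 cm^-3

4.39e+02


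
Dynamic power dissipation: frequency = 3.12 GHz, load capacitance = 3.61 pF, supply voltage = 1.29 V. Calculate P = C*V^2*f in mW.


Step 1: V^2 = 1.29^2 = 1.6641 V^2
Step 2: P = C*V^2*f = 3.61e-12 F * 1.6641 * 3.12e9 Hz
Step 3: P = 1.874309112e-02 W
Step 4: P = 18.743 mW

18.743


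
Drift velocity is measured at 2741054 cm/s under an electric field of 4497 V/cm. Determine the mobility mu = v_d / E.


Step 1: mu = v_d / E
Step 2: mu = 2741054 / 4497
Step 3: mu = 609.53 cm^2/(V*s)

609.53


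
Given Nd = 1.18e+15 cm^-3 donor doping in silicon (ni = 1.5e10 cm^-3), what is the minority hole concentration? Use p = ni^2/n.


Step 1: Since Nd >> ni, n ≈ Nd = 1.18e+15 cm^-3
Step 2: p = ni^2 / n = (1.5e10)^2 / 1.18e+15
Step 3: p = 2.25e20 / 1.18e+15 = 1.91e+05 cm^-3

1.91e+05


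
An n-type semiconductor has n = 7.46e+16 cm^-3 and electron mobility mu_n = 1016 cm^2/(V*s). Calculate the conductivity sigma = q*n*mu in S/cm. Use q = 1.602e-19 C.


Step 1: sigma = q * n * mu
Step 2: sigma = 1.602e-19 * 7.46e+16 * 1016
Step 3: sigma = 1.214e+01 S/cm

1.214e+01


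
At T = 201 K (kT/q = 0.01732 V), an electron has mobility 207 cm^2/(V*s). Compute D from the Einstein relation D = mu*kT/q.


Step 1: D = mu * (kT/q)
Step 2: D = 207 * 0.01732
Step 3: D = 3.59 cm^2/s

3.59


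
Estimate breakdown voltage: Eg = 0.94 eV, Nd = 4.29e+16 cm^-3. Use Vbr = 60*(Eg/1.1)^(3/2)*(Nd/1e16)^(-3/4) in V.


Step 1: Eg/1.1 = 0.94/1.1 = 0.854545
Step 2: (Eg/1.1)^1.5 = 0.854545^1.5 = 0.789955
Step 3: (Nd/1e16)^(-0.75) = (4.29)^(-0.75) = 0.335473
Step 4: Vbr = 60 * 0.789955 * 0.335473 = 15.9 V

15.9


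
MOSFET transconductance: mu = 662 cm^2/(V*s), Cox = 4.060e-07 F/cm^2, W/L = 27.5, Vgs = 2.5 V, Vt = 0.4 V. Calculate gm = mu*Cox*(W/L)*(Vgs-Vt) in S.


Step 1: Vov = Vgs - Vt = 2.5 - 0.4 = 2.1 V
Step 2: gm = mu * Cox * (W/L) * Vov
Step 3: gm = 662 * 4.060e-07 * 27.5 * 2.1 = 1.55e-02 S

1.55e-02


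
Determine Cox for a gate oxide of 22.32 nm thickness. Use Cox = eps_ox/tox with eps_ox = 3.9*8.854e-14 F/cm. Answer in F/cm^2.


Step 1: eps_ox = 3.9 * 8.854e-14 = 3.45306e-13 F/cm
Step 2: tox in cm = 22.32 nm * 1e-7 = 2.2320e-06 cm
Step 3: Cox = 3.45306e-13 / 2.2320e-06 = 1.55e-07 F/cm^2

1.55e-07


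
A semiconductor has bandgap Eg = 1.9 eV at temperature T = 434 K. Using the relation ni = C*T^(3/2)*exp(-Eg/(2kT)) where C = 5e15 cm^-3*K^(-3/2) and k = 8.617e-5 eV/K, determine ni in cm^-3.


Step 1: Compute kT = 8.617e-5 * 434 = 0.03739778 eV
Step 2: Exponent = -Eg/(2kT) = -1.9/(2*0.03739778) = -25.40258
Step 3: T^(3/2) = 434^1.5 = 9041.38
Step 4: ni = 5e15 * 9041.38 * exp(-25.40258) = 4.20e+08 cm^-3

4.20e+08


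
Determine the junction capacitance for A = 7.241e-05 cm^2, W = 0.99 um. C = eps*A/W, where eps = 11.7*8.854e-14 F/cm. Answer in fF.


Step 1: eps_Si = 11.7 * 8.854e-14 = 1.035918e-12 F/cm
Step 2: W in cm = 0.99 * 1e-4 = 9.90e-05 cm
Step 3: C = 1.035918e-12 * 7.241e-05 / 9.90e-05 = 7.576851e-13 F
Step 4: C = 757.69 fF

757.69


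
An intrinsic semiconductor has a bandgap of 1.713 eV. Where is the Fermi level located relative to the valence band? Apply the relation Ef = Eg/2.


Step 1: For an intrinsic semiconductor, the Fermi level sits at midgap.
Step 2: Ef = Eg / 2 = 1.713 / 2 = 0.8565 eV

0.8565


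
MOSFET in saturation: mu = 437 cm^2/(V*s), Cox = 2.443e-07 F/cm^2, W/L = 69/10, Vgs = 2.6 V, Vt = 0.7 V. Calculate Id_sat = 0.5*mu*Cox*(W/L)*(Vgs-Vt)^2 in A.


Step 1: Overdrive voltage Vov = Vgs - Vt = 2.6 - 0.7 = 1.9 V
Step 2: W/L = 69/10 = 6.9
Step 3: Id = 0.5 * 437 * 2.443e-07 * 6.9 * 1.9^2
Step 4: Id = 1.33e-03 A

1.33e-03


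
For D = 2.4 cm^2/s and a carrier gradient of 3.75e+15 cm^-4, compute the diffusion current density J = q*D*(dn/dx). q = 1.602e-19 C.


Step 1: J = q * D * (dn/dx)
Step 2: J = 1.602e-19 * 2.4 * 3.75e+15
Step 3: J = 1.44e-03 A/cm^2

1.44e-03


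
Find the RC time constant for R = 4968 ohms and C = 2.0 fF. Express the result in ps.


Step 1: tau = R * C
Step 2: tau = 4968 * 2.0 fF = 4968 * 2.0e-15 F
Step 3: tau = 9.936e-12 s = 9.936 ps

9.936


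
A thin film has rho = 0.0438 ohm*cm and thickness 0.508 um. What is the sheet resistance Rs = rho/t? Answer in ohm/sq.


Step 1: Convert thickness to cm: t = 0.508 um = 5.0800e-05 cm
Step 2: Rs = rho / t = 0.0438 / 5.0800e-05
Step 3: Rs = 862.2 ohm/sq

862.2


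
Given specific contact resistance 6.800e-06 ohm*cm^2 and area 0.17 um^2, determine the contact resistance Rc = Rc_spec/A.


Step 1: Convert area to cm^2: 0.17 um^2 = 1.7000e-09 cm^2
Step 2: Rc = Rc_spec / A = 6.800e-06 / 1.7000e-09
Step 3: Rc = 4.00e+03 ohms

4.00e+03


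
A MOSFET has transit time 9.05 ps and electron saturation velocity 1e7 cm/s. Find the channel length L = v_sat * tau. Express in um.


Step 1: tau in seconds = 9.05 ps * 1e-12 = 9.0500e-12 s
Step 2: L = v_sat * tau = 1e7 * 9.0500e-12 = 9.0500e-05 cm
Step 3: L in um = 9.0500e-05 * 1e4 = 0.905 um

0.905


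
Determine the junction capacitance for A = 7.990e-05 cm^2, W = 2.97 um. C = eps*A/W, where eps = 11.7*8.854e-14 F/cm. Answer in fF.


Step 1: eps_Si = 11.7 * 8.854e-14 = 1.035918e-12 F/cm
Step 2: W in cm = 2.97 * 1e-4 = 2.97e-04 cm
Step 3: C = 1.035918e-12 * 7.990e-05 / 2.97e-04 = 2.786864e-13 F
Step 4: C = 278.69 fF

278.69


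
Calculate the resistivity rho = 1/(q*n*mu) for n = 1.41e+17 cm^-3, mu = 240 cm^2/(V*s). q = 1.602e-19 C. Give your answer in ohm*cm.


Step 1: sigma = q * n * mu = 1.602e-19 * 1.41e+17 * 240 = 5.42117e+00 S/cm
Step 2: rho = 1 / sigma = 1 / 5.42117e+00 = 0.1845 ohm*cm

0.1845


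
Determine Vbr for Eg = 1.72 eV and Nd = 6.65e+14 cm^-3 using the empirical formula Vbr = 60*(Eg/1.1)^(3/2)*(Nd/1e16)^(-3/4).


Step 1: Eg/1.1 = 1.72/1.1 = 1.563636
Step 2: (Eg/1.1)^1.5 = 1.563636^1.5 = 1.955255
Step 3: (Nd/1e16)^(-0.75) = (0.0665)^(-0.75) = 7.636314
Step 4: Vbr = 60 * 1.955255 * 7.636314 = 895.9 V

895.9


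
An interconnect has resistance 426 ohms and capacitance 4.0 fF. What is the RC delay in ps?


Step 1: tau = R * C
Step 2: tau = 426 * 4.0 fF = 426 * 4.0e-15 F
Step 3: tau = 1.704e-12 s = 1.704 ps

1.704


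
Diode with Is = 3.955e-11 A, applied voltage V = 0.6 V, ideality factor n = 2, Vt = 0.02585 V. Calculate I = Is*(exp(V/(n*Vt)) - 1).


Step 1: V/(n*Vt) = 0.6/(2*0.02585) = 11.6054
Step 2: exp(11.6054) = 1.0969e+05
Step 3: I = 3.955e-11 * (1.0969e+05 - 1) = 4.34e-06 A

4.34e-06


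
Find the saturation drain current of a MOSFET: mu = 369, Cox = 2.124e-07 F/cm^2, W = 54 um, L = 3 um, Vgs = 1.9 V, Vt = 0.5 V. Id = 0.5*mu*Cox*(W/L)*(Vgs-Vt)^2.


Step 1: Overdrive voltage Vov = Vgs - Vt = 1.9 - 0.5 = 1.4 V
Step 2: W/L = 54/3 = 18
Step 3: Id = 0.5 * 369 * 2.124e-07 * 18 * 1.4^2
Step 4: Id = 1.38e-03 A

1.38e-03


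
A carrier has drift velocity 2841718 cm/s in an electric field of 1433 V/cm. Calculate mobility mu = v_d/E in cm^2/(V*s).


Step 1: mu = v_d / E
Step 2: mu = 2841718 / 1433
Step 3: mu = 1983.06 cm^2/(V*s)

1983.06


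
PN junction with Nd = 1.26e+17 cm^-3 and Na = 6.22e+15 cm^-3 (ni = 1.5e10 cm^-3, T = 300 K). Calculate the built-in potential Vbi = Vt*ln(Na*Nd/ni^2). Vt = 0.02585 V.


Step 1: Compute Na*Nd/ni^2 = 6.22e+15 * 1.26e+17 / (1.5e10)^2 = 3.4832e+12
Step 2: ln(3.4832e+12) = 28.8790
Step 3: Vbi = 0.02585 * 28.8790 = 0.747 V

0.747


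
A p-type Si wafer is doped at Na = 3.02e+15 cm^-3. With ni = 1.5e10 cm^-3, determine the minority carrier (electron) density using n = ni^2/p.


Step 1: Majority hole concentration p ≈ Na = 3.02e+15 cm^-3
Step 2: n = ni^2 / Na = (1.5e10)^2 / 3.02e+15
Step 3: n = 7.45e+04 cm^-3

7.45e+04


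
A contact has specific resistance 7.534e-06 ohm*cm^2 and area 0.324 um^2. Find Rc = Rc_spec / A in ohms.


Step 1: Convert area to cm^2: 0.324 um^2 = 3.2400e-09 cm^2
Step 2: Rc = Rc_spec / A = 7.534e-06 / 3.2400e-09
Step 3: Rc = 2.33e+03 ohms

2.33e+03


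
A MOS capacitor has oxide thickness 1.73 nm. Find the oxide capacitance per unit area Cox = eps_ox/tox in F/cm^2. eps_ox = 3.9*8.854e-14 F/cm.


Step 1: eps_ox = 3.9 * 8.854e-14 = 3.45306e-13 F/cm
Step 2: tox in cm = 1.73 nm * 1e-7 = 1.7300e-07 cm
Step 3: Cox = 3.45306e-13 / 1.7300e-07 = 2.00e-06 F/cm^2

2.00e-06


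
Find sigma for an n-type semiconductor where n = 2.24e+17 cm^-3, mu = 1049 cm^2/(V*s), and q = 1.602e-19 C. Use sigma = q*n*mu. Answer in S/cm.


Step 1: sigma = q * n * mu
Step 2: sigma = 1.602e-19 * 2.24e+17 * 1049
Step 3: sigma = 3.764e+01 S/cm

3.764e+01


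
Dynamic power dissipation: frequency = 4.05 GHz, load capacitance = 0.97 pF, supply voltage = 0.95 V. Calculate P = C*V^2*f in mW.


Step 1: V^2 = 0.95^2 = 0.9025 V^2
Step 2: P = C*V^2*f = 0.97e-12 F * 0.9025 * 4.05e9 Hz
Step 3: P = 3.54547125e-03 W
Step 4: P = 3.545 mW

3.545


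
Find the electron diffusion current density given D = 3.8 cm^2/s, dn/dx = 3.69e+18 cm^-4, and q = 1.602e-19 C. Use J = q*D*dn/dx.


Step 1: J = q * D * (dn/dx)
Step 2: J = 1.602e-19 * 3.8 * 3.69e+18
Step 3: J = 2.25e+00 A/cm^2

2.25e+00


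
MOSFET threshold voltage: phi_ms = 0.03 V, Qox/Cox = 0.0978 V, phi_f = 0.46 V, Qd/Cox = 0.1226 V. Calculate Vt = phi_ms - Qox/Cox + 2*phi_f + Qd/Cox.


Step 1: Vt = phi_ms - Qox/Cox + 2*phi_f + Qd/Cox
Step 2: Vt = 0.03 - 0.0978 + 2*0.46 + 0.1226
Step 3: Vt = 0.03 - 0.0978 + 0.92 + 0.1226
Step 4: Vt = 0.9748 V

0.9748


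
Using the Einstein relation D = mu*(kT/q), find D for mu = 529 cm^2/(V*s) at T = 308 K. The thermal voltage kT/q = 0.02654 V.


Step 1: D = mu * (kT/q)
Step 2: D = 529 * 0.02654
Step 3: D = 14.04 cm^2/s

14.04


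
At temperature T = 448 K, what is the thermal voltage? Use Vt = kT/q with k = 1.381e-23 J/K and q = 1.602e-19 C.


Step 1: kT = 1.381e-23 * 448 = 6.18688e-21 J
Step 2: Vt = kT/q = 6.18688e-21 / 1.602e-19
Step 3: Vt = 0.03862 V

0.03862


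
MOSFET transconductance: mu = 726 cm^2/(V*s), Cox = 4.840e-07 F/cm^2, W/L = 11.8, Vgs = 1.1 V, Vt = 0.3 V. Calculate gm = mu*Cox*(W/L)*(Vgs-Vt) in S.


Step 1: Vov = Vgs - Vt = 1.1 - 0.3 = 0.8 V
Step 2: gm = mu * Cox * (W/L) * Vov
Step 3: gm = 726 * 4.840e-07 * 11.8 * 0.8 = 3.32e-03 S

3.32e-03


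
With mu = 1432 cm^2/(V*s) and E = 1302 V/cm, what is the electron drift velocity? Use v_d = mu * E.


Step 1: v_d = mu * E
Step 2: v_d = 1432 * 1302 = 1864464
Step 3: v_d = 1.86e+06 cm/s

1.86e+06


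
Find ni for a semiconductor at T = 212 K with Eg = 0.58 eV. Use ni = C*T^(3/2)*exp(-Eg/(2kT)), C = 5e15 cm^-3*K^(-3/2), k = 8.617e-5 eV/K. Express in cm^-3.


Step 1: Compute kT = 8.617e-5 * 212 = 0.01826804 eV
Step 2: Exponent = -Eg/(2kT) = -0.58/(2*0.01826804) = -15.87472
Step 3: T^(3/2) = 212^1.5 = 3086.77
Step 4: ni = 5e15 * 3086.77 * exp(-15.87472) = 1.97e+12 cm^-3

1.97e+12


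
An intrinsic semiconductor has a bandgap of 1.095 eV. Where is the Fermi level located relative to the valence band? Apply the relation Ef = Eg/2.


Step 1: For an intrinsic semiconductor, the Fermi level sits at midgap.
Step 2: Ef = Eg / 2 = 1.095 / 2 = 0.5475 eV

0.5475


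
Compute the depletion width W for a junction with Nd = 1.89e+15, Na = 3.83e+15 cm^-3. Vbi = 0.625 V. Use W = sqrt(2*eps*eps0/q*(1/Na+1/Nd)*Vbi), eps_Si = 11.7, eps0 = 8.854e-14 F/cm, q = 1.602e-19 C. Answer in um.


Step 1: 1/Na + 1/Nd = 1/3.83e+15 + 1/1.89e+15 = 7.90197e-16
Step 2: 2*eps*eps0/q = 2*11.7*8.854e-14/1.602e-19 = 1.293281e+07
Step 3: W^2 = 1.293281e+07 * 7.90197e-16 * 0.625 = 6.38717e-09
Step 4: W = sqrt(6.38717e-09) = 7.992e-05 cm = 0.7992 um

0.7992


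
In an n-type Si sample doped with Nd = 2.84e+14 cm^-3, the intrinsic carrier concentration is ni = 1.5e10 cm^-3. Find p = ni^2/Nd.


Step 1: Since Nd >> ni, n ≈ Nd = 2.84e+14 cm^-3
Step 2: p = ni^2 / n = (1.5e10)^2 / 2.84e+14
Step 3: p = 2.25e20 / 2.84e+14 = 7.92e+05 cm^-3

7.92e+05


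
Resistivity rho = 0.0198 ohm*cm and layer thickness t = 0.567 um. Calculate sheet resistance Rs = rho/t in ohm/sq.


Step 1: Convert thickness to cm: t = 0.567 um = 5.6700e-05 cm
Step 2: Rs = rho / t = 0.0198 / 5.6700e-05
Step 3: Rs = 349.2 ohm/sq

349.2


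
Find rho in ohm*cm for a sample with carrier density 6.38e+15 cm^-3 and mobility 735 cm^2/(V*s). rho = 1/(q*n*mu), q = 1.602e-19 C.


Step 1: sigma = q * n * mu = 1.602e-19 * 6.38e+15 * 735 = 7.51226e-01 S/cm
Step 2: rho = 1 / sigma = 1 / 7.51226e-01 = 1.331 ohm*cm

1.331


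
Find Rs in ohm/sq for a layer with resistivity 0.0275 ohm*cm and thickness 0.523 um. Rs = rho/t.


Step 1: Convert thickness to cm: t = 0.523 um = 5.2300e-05 cm
Step 2: Rs = rho / t = 0.0275 / 5.2300e-05
Step 3: Rs = 525.8 ohm/sq

525.8


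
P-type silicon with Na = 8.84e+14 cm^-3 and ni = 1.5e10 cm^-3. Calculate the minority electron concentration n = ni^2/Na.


Step 1: Majority hole concentration p ≈ Na = 8.84e+14 cm^-3
Step 2: n = ni^2 / Na = (1.5e10)^2 / 8.84e+14
Step 3: n = 2.55e+05 cm^-3

2.55e+05


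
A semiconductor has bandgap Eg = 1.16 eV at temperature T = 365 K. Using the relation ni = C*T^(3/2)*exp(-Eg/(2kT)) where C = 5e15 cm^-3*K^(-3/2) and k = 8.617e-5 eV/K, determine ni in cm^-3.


Step 1: Compute kT = 8.617e-5 * 365 = 0.03145205 eV
Step 2: Exponent = -Eg/(2kT) = -1.16/(2*0.03145205) = -18.44077
Step 3: T^(3/2) = 365^1.5 = 6973.32
Step 4: ni = 5e15 * 6973.32 * exp(-18.44077) = 3.42e+11 cm^-3

3.42e+11


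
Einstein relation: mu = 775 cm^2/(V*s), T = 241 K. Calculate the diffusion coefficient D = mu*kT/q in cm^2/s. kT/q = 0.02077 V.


Step 1: D = mu * (kT/q)
Step 2: D = 775 * 0.02077
Step 3: D = 16.1 cm^2/s

16.1


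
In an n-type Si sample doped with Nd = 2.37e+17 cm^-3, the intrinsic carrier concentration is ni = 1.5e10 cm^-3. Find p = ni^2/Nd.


Step 1: Since Nd >> ni, n ≈ Nd = 2.37e+17 cm^-3
Step 2: p = ni^2 / n = (1.5e10)^2 / 2.37e+17
Step 3: p = 2.25e20 / 2.37e+17 = 9.49e+02 cm^-3

9.49e+02


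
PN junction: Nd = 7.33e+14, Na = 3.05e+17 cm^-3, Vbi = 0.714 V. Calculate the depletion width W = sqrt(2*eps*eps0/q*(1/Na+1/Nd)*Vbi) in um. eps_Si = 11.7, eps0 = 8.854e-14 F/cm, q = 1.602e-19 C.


Step 1: 1/Na + 1/Nd = 1/3.05e+17 + 1/7.33e+14 = 1.36754e-15
Step 2: 2*eps*eps0/q = 2*11.7*8.854e-14/1.602e-19 = 1.293281e+07
Step 3: W^2 = 1.293281e+07 * 1.36754e-15 * 0.714 = 1.26279e-08
Step 4: W = sqrt(1.26279e-08) = 1.124e-04 cm = 1.124 um

1.124


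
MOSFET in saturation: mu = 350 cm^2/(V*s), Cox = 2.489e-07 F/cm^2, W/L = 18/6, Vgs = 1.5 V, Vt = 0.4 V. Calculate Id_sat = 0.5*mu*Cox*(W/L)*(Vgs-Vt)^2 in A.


Step 1: Overdrive voltage Vov = Vgs - Vt = 1.5 - 0.4 = 1.1 V
Step 2: W/L = 18/6 = 3
Step 3: Id = 0.5 * 350 * 2.489e-07 * 3 * 1.1^2
Step 4: Id = 1.58e-04 A

1.58e-04


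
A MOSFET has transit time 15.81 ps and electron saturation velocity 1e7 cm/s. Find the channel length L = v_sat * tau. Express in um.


Step 1: tau in seconds = 15.81 ps * 1e-12 = 1.5810e-11 s
Step 2: L = v_sat * tau = 1e7 * 1.5810e-11 = 1.5810e-04 cm
Step 3: L in um = 1.5810e-04 * 1e4 = 1.581 um

1.581


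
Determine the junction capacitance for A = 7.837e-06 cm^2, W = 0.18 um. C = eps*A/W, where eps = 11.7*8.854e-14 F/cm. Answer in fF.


Step 1: eps_Si = 11.7 * 8.854e-14 = 1.035918e-12 F/cm
Step 2: W in cm = 0.18 * 1e-4 = 1.80e-05 cm
Step 3: C = 1.035918e-12 * 7.837e-06 / 1.80e-05 = 4.510272e-13 F
Step 4: C = 451.03 fF

451.03


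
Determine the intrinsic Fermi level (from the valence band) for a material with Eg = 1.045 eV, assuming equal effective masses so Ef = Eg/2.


Step 1: For an intrinsic semiconductor, the Fermi level sits at midgap.
Step 2: Ef = Eg / 2 = 1.045 / 2 = 0.5225 eV

0.5225


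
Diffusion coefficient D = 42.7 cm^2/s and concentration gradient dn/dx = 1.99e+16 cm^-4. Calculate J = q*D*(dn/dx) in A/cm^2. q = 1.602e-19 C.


Step 1: J = q * D * (dn/dx)
Step 2: J = 1.602e-19 * 42.7 * 1.99e+16
Step 3: J = 1.36e-01 A/cm^2

1.36e-01


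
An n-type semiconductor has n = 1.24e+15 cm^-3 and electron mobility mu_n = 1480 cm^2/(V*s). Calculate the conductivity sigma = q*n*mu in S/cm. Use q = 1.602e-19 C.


Step 1: sigma = q * n * mu
Step 2: sigma = 1.602e-19 * 1.24e+15 * 1480
Step 3: sigma = 2.940e-01 S/cm

2.940e-01


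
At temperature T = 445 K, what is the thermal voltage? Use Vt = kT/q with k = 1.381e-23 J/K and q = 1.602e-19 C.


Step 1: kT = 1.381e-23 * 445 = 6.14545e-21 J
Step 2: Vt = kT/q = 6.14545e-21 / 1.602e-19
Step 3: Vt = 0.03836 V

0.03836


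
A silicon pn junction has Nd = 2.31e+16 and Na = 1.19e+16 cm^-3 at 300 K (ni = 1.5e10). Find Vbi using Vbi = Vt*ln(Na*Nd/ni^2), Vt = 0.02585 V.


Step 1: Compute Na*Nd/ni^2 = 1.19e+16 * 2.31e+16 / (1.5e10)^2 = 1.2217e+12
Step 2: ln(1.2217e+12) = 27.8313
Step 3: Vbi = 0.02585 * 27.8313 = 0.719 V

0.719


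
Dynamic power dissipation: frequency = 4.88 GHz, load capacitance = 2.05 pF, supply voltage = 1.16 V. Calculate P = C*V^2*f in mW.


Step 1: V^2 = 1.16^2 = 1.3456 V^2
Step 2: P = C*V^2*f = 2.05e-12 F * 1.3456 * 4.88e9 Hz
Step 3: P = 1.34613824e-02 W
Step 4: P = 13.461 mW

13.461


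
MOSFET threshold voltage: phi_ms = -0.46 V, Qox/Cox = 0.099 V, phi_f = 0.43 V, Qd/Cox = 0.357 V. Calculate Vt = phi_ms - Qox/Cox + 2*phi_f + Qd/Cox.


Step 1: Vt = phi_ms - Qox/Cox + 2*phi_f + Qd/Cox
Step 2: Vt = -0.46 - 0.099 + 2*0.43 + 0.357
Step 3: Vt = -0.46 - 0.099 + 0.86 + 0.357
Step 4: Vt = 0.658 V

0.658


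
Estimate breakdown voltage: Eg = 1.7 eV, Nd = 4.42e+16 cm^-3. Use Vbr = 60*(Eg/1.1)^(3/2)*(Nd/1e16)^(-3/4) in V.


Step 1: Eg/1.1 = 1.7/1.1 = 1.545455
Step 2: (Eg/1.1)^1.5 = 1.545455^1.5 = 1.921253
Step 3: (Nd/1e16)^(-0.75) = (4.42)^(-0.75) = 0.328045
Step 4: Vbr = 60 * 1.921253 * 0.328045 = 37.8 V

37.8


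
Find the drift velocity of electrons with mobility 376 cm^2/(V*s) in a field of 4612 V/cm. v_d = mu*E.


Step 1: v_d = mu * E
Step 2: v_d = 376 * 4612 = 1734112
Step 3: v_d = 1.73e+06 cm/s

1.73e+06


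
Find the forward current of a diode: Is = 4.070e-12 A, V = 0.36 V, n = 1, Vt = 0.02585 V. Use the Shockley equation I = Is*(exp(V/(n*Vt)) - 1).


Step 1: V/(n*Vt) = 0.36/(1*0.02585) = 13.9265
Step 2: exp(13.9265) = 1.1174e+06
Step 3: I = 4.070e-12 * (1.1174e+06 - 1) = 4.55e-06 A

4.55e-06


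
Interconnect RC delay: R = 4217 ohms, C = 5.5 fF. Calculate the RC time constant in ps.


Step 1: tau = R * C
Step 2: tau = 4217 * 5.5 fF = 4217 * 5.5e-15 F
Step 3: tau = 2.31935e-11 s = 23.1935 ps

23.1935


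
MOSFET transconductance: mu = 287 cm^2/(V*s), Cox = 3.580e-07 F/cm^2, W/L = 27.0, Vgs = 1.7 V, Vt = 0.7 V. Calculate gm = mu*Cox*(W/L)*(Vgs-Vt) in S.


Step 1: Vov = Vgs - Vt = 1.7 - 0.7 = 1.0 V
Step 2: gm = mu * Cox * (W/L) * Vov
Step 3: gm = 287 * 3.580e-07 * 27.0 * 1.0 = 2.77e-03 S

2.77e-03


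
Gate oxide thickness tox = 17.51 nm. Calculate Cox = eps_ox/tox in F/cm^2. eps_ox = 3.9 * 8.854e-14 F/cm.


Step 1: eps_ox = 3.9 * 8.854e-14 = 3.45306e-13 F/cm
Step 2: tox in cm = 17.51 nm * 1e-7 = 1.7510e-06 cm
Step 3: Cox = 3.45306e-13 / 1.7510e-06 = 1.97e-07 F/cm^2

1.97e-07


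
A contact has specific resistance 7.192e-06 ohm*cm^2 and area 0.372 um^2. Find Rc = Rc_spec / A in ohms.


Step 1: Convert area to cm^2: 0.372 um^2 = 3.7200e-09 cm^2
Step 2: Rc = Rc_spec / A = 7.192e-06 / 3.7200e-09
Step 3: Rc = 1.93e+03 ohms

1.93e+03


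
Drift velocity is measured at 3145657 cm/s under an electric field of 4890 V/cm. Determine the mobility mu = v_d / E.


Step 1: mu = v_d / E
Step 2: mu = 3145657 / 4890
Step 3: mu = 643.28 cm^2/(V*s)

643.28


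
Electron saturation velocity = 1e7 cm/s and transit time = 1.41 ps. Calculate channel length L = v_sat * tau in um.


Step 1: tau in seconds = 1.41 ps * 1e-12 = 1.4100e-12 s
Step 2: L = v_sat * tau = 1e7 * 1.4100e-12 = 1.4100e-05 cm
Step 3: L in um = 1.4100e-05 * 1e4 = 0.141 um

0.141


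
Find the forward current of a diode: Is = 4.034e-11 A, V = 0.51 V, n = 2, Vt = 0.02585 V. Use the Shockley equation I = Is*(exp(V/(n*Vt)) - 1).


Step 1: V/(n*Vt) = 0.51/(2*0.02585) = 9.8646
Step 2: exp(9.8646) = 1.9237e+04
Step 3: I = 4.034e-11 * (1.9237e+04 - 1) = 7.76e-07 A

7.76e-07


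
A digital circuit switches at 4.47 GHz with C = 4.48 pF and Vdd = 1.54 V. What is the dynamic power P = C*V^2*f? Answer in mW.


Step 1: V^2 = 1.54^2 = 2.3716 V^2
Step 2: P = C*V^2*f = 4.48e-12 F * 2.3716 * 4.47e9 Hz
Step 3: P = 4.749271296e-02 W
Step 4: P = 47.493 mW

47.493


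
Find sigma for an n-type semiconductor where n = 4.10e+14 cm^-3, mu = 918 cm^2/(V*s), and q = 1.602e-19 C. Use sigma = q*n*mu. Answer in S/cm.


Step 1: sigma = q * n * mu
Step 2: sigma = 1.602e-19 * 4.10e+14 * 918
Step 3: sigma = 6.030e-02 S/cm

6.030e-02


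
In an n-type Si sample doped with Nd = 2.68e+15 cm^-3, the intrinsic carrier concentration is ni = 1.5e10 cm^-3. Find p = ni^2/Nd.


Step 1: Since Nd >> ni, n ≈ Nd = 2.68e+15 cm^-3
Step 2: p = ni^2 / n = (1.5e10)^2 / 2.68e+15
Step 3: p = 2.25e20 / 2.68e+15 = 8.40e+04 cm^-3

8.40e+04


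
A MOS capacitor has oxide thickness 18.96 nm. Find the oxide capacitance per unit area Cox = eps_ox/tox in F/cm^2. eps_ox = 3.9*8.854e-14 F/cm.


Step 1: eps_ox = 3.9 * 8.854e-14 = 3.45306e-13 F/cm
Step 2: tox in cm = 18.96 nm * 1e-7 = 1.8960e-06 cm
Step 3: Cox = 3.45306e-13 / 1.8960e-06 = 1.82e-07 F/cm^2

1.82e-07


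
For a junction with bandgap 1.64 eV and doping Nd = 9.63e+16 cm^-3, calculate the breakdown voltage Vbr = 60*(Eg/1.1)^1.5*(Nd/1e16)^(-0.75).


Step 1: Eg/1.1 = 1.64/1.1 = 1.490909
Step 2: (Eg/1.1)^1.5 = 1.490909^1.5 = 1.820441
Step 3: (Nd/1e16)^(-0.75) = (9.63)^(-0.75) = 0.182928
Step 4: Vbr = 60 * 1.820441 * 0.182928 = 20.0 V

20.0


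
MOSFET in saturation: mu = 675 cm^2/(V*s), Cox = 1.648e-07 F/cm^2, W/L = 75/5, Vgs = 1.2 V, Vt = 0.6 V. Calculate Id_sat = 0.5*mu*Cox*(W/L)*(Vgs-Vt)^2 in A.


Step 1: Overdrive voltage Vov = Vgs - Vt = 1.2 - 0.6 = 0.6 V
Step 2: W/L = 75/5 = 15
Step 3: Id = 0.5 * 675 * 1.648e-07 * 15 * 0.6^2
Step 4: Id = 3.00e-04 A

3.00e-04


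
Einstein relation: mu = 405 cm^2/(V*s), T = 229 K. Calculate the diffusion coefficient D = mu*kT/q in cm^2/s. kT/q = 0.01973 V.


Step 1: D = mu * (kT/q)
Step 2: D = 405 * 0.01973
Step 3: D = 7.99 cm^2/s

7.99


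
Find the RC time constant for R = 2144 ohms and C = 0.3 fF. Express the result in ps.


Step 1: tau = R * C
Step 2: tau = 2144 * 0.3 fF = 2144 * 3.0e-16 F
Step 3: tau = 6.432e-13 s = 0.6432 ps

0.6432


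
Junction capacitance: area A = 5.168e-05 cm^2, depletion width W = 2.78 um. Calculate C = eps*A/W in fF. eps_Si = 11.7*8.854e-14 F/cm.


Step 1: eps_Si = 11.7 * 8.854e-14 = 1.035918e-12 F/cm
Step 2: W in cm = 2.78 * 1e-4 = 2.78e-04 cm
Step 3: C = 1.035918e-12 * 5.168e-05 / 2.78e-04 = 1.925764e-13 F
Step 4: C = 192.58 fF

192.58


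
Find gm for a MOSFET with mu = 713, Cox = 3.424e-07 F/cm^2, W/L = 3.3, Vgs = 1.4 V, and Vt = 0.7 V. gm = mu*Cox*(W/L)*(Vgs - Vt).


Step 1: Vov = Vgs - Vt = 1.4 - 0.7 = 0.7 V
Step 2: gm = mu * Cox * (W/L) * Vov
Step 3: gm = 713 * 3.424e-07 * 3.3 * 0.7 = 5.64e-04 S

5.64e-04


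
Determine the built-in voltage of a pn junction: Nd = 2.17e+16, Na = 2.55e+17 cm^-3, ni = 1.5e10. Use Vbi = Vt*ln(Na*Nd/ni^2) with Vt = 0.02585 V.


Step 1: Compute Na*Nd/ni^2 = 2.55e+17 * 2.17e+16 / (1.5e10)^2 = 2.4593e+13
Step 2: ln(2.4593e+13) = 30.8335
Step 3: Vbi = 0.02585 * 30.8335 = 0.797 V

0.797


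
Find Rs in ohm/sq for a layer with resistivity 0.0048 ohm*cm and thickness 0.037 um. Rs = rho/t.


Step 1: Convert thickness to cm: t = 0.037 um = 3.7000e-06 cm
Step 2: Rs = rho / t = 0.0048 / 3.7000e-06
Step 3: Rs = 1297.3 ohm/sq

1297.3


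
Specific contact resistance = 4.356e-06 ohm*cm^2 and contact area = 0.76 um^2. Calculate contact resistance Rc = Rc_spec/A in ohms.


Step 1: Convert area to cm^2: 0.76 um^2 = 7.6000e-09 cm^2
Step 2: Rc = Rc_spec / A = 4.356e-06 / 7.6000e-09
Step 3: Rc = 5.73e+02 ohms

5.73e+02


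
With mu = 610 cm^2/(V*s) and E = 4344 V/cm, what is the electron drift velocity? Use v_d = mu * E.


Step 1: v_d = mu * E
Step 2: v_d = 610 * 4344 = 2649840
Step 3: v_d = 2.65e+06 cm/s

2.65e+06


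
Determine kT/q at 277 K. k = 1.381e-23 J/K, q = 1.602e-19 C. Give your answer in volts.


Step 1: kT = 1.381e-23 * 277 = 3.82537e-21 J
Step 2: Vt = kT/q = 3.82537e-21 / 1.602e-19
Step 3: Vt = 0.02388 V

0.02388


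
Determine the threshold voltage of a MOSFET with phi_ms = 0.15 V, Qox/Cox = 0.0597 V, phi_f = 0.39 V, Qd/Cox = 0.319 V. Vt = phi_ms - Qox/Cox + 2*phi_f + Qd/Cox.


Step 1: Vt = phi_ms - Qox/Cox + 2*phi_f + Qd/Cox
Step 2: Vt = 0.15 - 0.0597 + 2*0.39 + 0.319
Step 3: Vt = 0.15 - 0.0597 + 0.78 + 0.319
Step 4: Vt = 1.1893 V

1.1893


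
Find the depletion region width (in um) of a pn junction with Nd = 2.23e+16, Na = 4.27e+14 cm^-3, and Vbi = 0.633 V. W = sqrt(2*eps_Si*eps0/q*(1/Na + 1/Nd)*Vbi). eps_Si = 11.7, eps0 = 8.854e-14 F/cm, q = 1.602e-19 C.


Step 1: 1/Na + 1/Nd = 1/4.27e+14 + 1/2.23e+16 = 2.38676e-15
Step 2: 2*eps*eps0/q = 2*11.7*8.854e-14/1.602e-19 = 1.293281e+07
Step 3: W^2 = 1.293281e+07 * 2.38676e-15 * 0.633 = 1.95391e-08
Step 4: W = sqrt(1.95391e-08) = 1.398e-04 cm = 1.398 um

1.398


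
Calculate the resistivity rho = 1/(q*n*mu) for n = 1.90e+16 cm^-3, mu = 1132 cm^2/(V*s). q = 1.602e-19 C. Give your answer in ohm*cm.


Step 1: sigma = q * n * mu = 1.602e-19 * 1.90e+16 * 1132 = 3.44558e+00 S/cm
Step 2: rho = 1 / sigma = 1 / 3.44558e+00 = 0.2902 ohm*cm

0.2902


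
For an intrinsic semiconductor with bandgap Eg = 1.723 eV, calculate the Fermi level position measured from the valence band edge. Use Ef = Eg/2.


Step 1: For an intrinsic semiconductor, the Fermi level sits at midgap.
Step 2: Ef = Eg / 2 = 1.723 / 2 = 0.8615 eV

0.8615


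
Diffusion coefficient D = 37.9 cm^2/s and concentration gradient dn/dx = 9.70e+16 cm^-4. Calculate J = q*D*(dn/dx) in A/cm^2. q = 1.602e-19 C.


Step 1: J = q * D * (dn/dx)
Step 2: J = 1.602e-19 * 37.9 * 9.70e+16
Step 3: J = 5.89e-01 A/cm^2

5.89e-01


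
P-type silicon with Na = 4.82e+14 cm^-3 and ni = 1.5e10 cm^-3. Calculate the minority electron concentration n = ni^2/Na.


Step 1: Majority hole concentration p ≈ Na = 4.82e+14 cm^-3
Step 2: n = ni^2 / Na = (1.5e10)^2 / 4.82e+14
Step 3: n = 4.67e+05 cm^-3

4.67e+05


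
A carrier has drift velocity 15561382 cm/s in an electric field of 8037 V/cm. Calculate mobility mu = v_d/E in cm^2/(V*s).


Step 1: mu = v_d / E
Step 2: mu = 15561382 / 8037
Step 3: mu = 1936.22 cm^2/(V*s)

1936.22


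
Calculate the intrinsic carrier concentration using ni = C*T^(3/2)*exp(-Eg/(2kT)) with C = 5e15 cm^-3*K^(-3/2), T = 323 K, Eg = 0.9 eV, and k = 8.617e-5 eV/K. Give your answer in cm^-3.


Step 1: Compute kT = 8.617e-5 * 323 = 0.02783291 eV
Step 2: Exponent = -Eg/(2kT) = -0.9/(2*0.02783291) = -16.16791
Step 3: T^(3/2) = 323^1.5 = 5805.02
Step 4: ni = 5e15 * 5805.02 * exp(-16.16791) = 2.76e+12 cm^-3

2.76e+12


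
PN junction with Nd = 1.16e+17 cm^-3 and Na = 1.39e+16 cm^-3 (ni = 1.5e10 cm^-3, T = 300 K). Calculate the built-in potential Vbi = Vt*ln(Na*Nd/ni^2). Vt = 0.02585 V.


Step 1: Compute Na*Nd/ni^2 = 1.39e+16 * 1.16e+17 / (1.5e10)^2 = 7.1662e+12
Step 2: ln(7.1662e+12) = 29.6004
Step 3: Vbi = 0.02585 * 29.6004 = 0.765 V

0.765


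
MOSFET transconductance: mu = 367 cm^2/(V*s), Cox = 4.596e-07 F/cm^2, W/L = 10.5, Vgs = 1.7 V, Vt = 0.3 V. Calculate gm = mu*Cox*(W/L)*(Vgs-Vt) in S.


Step 1: Vov = Vgs - Vt = 1.7 - 0.3 = 1.4 V
Step 2: gm = mu * Cox * (W/L) * Vov
Step 3: gm = 367 * 4.596e-07 * 10.5 * 1.4 = 2.48e-03 S

2.48e-03


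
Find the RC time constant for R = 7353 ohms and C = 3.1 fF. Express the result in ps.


Step 1: tau = R * C
Step 2: tau = 7353 * 3.1 fF = 7353 * 3.1e-15 F
Step 3: tau = 2.27943e-11 s = 22.7943 ps

22.7943


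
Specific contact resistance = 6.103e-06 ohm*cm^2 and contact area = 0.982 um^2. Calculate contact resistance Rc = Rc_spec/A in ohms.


Step 1: Convert area to cm^2: 0.982 um^2 = 9.8200e-09 cm^2
Step 2: Rc = Rc_spec / A = 6.103e-06 / 9.8200e-09
Step 3: Rc = 6.21e+02 ohms

6.21e+02


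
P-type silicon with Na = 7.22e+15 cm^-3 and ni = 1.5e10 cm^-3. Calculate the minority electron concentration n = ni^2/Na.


Step 1: Majority hole concentration p ≈ Na = 7.22e+15 cm^-3
Step 2: n = ni^2 / Na = (1.5e10)^2 / 7.22e+15
Step 3: n = 3.12e+04 cm^-3

3.12e+04


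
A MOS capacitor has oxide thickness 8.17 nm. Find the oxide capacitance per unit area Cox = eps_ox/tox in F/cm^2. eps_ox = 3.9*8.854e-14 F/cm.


Step 1: eps_ox = 3.9 * 8.854e-14 = 3.45306e-13 F/cm
Step 2: tox in cm = 8.17 nm * 1e-7 = 8.1700e-07 cm
Step 3: Cox = 3.45306e-13 / 8.1700e-07 = 4.23e-07 F/cm^2

4.23e-07


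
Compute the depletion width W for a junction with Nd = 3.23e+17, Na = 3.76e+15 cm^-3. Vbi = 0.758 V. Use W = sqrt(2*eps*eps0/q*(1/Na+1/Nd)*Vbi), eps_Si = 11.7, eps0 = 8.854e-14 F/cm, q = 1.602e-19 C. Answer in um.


Step 1: 1/Na + 1/Nd = 1/3.76e+15 + 1/3.23e+17 = 2.69053e-16
Step 2: 2*eps*eps0/q = 2*11.7*8.854e-14/1.602e-19 = 1.293281e+07
Step 3: W^2 = 1.293281e+07 * 2.69053e-16 * 0.758 = 2.63755e-09
Step 4: W = sqrt(2.63755e-09) = 5.136e-05 cm = 0.5136 um

0.5136


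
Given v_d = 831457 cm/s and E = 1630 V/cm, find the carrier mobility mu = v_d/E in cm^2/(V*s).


Step 1: mu = v_d / E
Step 2: mu = 831457 / 1630
Step 3: mu = 510.1 cm^2/(V*s)

510.1


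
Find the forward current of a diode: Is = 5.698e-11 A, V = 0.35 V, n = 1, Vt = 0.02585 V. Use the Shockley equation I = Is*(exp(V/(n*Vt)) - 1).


Step 1: V/(n*Vt) = 0.35/(1*0.02585) = 13.5397
Step 2: exp(13.5397) = 7.5896e+05
Step 3: I = 5.698e-11 * (7.5896e+05 - 1) = 4.32e-05 A

4.32e-05


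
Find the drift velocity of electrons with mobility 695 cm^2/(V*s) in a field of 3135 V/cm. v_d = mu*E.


Step 1: v_d = mu * E
Step 2: v_d = 695 * 3135 = 2178825
Step 3: v_d = 2.18e+06 cm/s

2.18e+06


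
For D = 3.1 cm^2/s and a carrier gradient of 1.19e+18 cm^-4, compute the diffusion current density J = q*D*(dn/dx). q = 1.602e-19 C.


Step 1: J = q * D * (dn/dx)
Step 2: J = 1.602e-19 * 3.1 * 1.19e+18
Step 3: J = 5.91e-01 A/cm^2

5.91e-01


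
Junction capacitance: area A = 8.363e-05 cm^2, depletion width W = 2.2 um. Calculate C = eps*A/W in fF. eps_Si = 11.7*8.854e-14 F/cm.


Step 1: eps_Si = 11.7 * 8.854e-14 = 1.035918e-12 F/cm
Step 2: W in cm = 2.2 * 1e-4 = 2.20e-04 cm
Step 3: C = 1.035918e-12 * 8.363e-05 / 2.20e-04 = 3.937901e-13 F
Step 4: C = 393.79 fF

393.79


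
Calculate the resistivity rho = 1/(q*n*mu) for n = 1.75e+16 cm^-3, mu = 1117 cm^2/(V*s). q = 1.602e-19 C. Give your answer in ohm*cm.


Step 1: sigma = q * n * mu = 1.602e-19 * 1.75e+16 * 1117 = 3.13151e+00 S/cm
Step 2: rho = 1 / sigma = 1 / 3.13151e+00 = 0.3193 ohm*cm

0.3193


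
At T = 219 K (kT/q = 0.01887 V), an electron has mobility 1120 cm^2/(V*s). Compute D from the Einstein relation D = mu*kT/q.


Step 1: D = mu * (kT/q)
Step 2: D = 1120 * 0.01887
Step 3: D = 21.13 cm^2/s

21.13


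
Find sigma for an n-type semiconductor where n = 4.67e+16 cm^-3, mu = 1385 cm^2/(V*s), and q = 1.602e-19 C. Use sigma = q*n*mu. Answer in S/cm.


Step 1: sigma = q * n * mu
Step 2: sigma = 1.602e-19 * 4.67e+16 * 1385
Step 3: sigma = 1.036e+01 S/cm

1.036e+01


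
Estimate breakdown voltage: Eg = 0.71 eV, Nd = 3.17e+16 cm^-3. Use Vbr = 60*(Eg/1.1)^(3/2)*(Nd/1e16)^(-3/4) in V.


Step 1: Eg/1.1 = 0.71/1.1 = 0.645455
Step 2: (Eg/1.1)^1.5 = 0.645455^1.5 = 0.518560
Step 3: (Nd/1e16)^(-0.75) = (3.17)^(-0.75) = 0.420926
Step 4: Vbr = 60 * 0.518560 * 0.420926 = 13.1 V

13.1


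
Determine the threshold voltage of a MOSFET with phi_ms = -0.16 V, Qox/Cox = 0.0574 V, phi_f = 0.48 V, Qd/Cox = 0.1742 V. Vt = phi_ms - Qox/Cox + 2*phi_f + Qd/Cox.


Step 1: Vt = phi_ms - Qox/Cox + 2*phi_f + Qd/Cox
Step 2: Vt = -0.16 - 0.0574 + 2*0.48 + 0.1742
Step 3: Vt = -0.16 - 0.0574 + 0.96 + 0.1742
Step 4: Vt = 0.9168 V

0.9168


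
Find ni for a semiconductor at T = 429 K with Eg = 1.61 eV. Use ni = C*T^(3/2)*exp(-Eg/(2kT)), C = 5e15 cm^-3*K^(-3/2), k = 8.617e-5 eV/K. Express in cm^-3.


Step 1: Compute kT = 8.617e-5 * 429 = 0.03696693 eV
Step 2: Exponent = -Eg/(2kT) = -1.61/(2*0.03696693) = -21.77622
Step 3: T^(3/2) = 429^1.5 = 8885.58
Step 4: ni = 5e15 * 8885.58 * exp(-21.77622) = 1.55e+10 cm^-3

1.55e+10


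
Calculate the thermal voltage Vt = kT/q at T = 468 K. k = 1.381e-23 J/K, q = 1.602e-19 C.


Step 1: kT = 1.381e-23 * 468 = 6.46308e-21 J
Step 2: Vt = kT/q = 6.46308e-21 / 1.602e-19
Step 3: Vt = 0.04034 V

0.04034


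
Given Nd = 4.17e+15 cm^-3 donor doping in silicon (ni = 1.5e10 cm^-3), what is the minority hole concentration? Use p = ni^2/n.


Step 1: Since Nd >> ni, n ≈ Nd = 4.17e+15 cm^-3
Step 2: p = ni^2 / n = (1.5e10)^2 / 4.17e+15
Step 3: p = 2.25e20 / 4.17e+15 = 5.40e+04 cm^-3

5.40e+04


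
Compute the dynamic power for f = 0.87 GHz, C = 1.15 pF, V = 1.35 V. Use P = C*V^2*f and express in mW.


Step 1: V^2 = 1.35^2 = 1.8225 V^2
Step 2: P = C*V^2*f = 1.15e-12 F * 1.8225 * 0.87e9 Hz
Step 3: P = 1.82341125e-03 W
Step 4: P = 1.823 mW

1.823


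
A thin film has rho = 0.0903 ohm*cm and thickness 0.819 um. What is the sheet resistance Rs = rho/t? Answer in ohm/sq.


Step 1: Convert thickness to cm: t = 0.819 um = 8.1900e-05 cm
Step 2: Rs = rho / t = 0.0903 / 8.1900e-05
Step 3: Rs = 1102.6 ohm/sq

1102.6


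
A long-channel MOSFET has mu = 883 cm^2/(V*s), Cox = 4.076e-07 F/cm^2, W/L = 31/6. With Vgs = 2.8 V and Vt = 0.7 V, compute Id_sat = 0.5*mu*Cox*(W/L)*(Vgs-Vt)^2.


Step 1: Overdrive voltage Vov = Vgs - Vt = 2.8 - 0.7 = 2.1 V
Step 2: W/L = 31/6 = 5.16667
Step 3: Id = 0.5 * 883 * 4.076e-07 * 5.16667 * 2.1^2
Step 4: Id = 4.10e-03 A

4.10e-03


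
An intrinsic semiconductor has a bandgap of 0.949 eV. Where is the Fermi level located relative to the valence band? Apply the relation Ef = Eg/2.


Step 1: For an intrinsic semiconductor, the Fermi level sits at midgap.
Step 2: Ef = Eg / 2 = 0.949 / 2 = 0.4745 eV

0.4745


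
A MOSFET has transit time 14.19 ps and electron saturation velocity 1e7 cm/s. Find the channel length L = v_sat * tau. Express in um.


Step 1: tau in seconds = 14.19 ps * 1e-12 = 1.4190e-11 s
Step 2: L = v_sat * tau = 1e7 * 1.4190e-11 = 1.4190e-04 cm
Step 3: L in um = 1.4190e-04 * 1e4 = 1.419 um

1.419


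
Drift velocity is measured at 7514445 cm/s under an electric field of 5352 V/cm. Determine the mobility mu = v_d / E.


Step 1: mu = v_d / E
Step 2: mu = 7514445 / 5352
Step 3: mu = 1404.04 cm^2/(V*s)

1404.04


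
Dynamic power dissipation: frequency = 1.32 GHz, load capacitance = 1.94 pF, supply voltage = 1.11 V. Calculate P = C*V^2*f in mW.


Step 1: V^2 = 1.11^2 = 1.2321 V^2
Step 2: P = C*V^2*f = 1.94e-12 F * 1.2321 * 1.32e9 Hz
Step 3: P = 3.15516168e-03 W
Step 4: P = 3.155 mW

3.155


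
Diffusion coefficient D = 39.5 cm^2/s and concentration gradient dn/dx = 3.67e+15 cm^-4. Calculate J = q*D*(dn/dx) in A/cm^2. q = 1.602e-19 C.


Step 1: J = q * D * (dn/dx)
Step 2: J = 1.602e-19 * 39.5 * 3.67e+15
Step 3: J = 2.32e-02 A/cm^2

2.32e-02


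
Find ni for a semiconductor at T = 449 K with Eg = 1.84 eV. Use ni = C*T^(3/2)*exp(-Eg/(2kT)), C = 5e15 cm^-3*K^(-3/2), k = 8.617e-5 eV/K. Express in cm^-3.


Step 1: Compute kT = 8.617e-5 * 449 = 0.03869033 eV
Step 2: Exponent = -Eg/(2kT) = -1.84/(2*0.03869033) = -23.77855
Step 3: T^(3/2) = 449^1.5 = 9514.14
Step 4: ni = 5e15 * 9514.14 * exp(-23.77855) = 2.24e+09 cm^-3

2.24e+09


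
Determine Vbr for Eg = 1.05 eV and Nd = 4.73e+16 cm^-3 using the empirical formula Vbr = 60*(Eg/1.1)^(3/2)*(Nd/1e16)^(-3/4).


Step 1: Eg/1.1 = 1.05/1.1 = 0.954545
Step 2: (Eg/1.1)^1.5 = 0.954545^1.5 = 0.932598
Step 3: (Nd/1e16)^(-0.75) = (4.73)^(-0.75) = 0.311784
Step 4: Vbr = 60 * 0.932598 * 0.311784 = 17.4 V

17.4
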